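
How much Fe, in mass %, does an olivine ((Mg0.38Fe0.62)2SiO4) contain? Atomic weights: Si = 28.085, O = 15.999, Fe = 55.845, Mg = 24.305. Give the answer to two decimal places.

38.51 mass %

Molar mass of (Mg0.38Fe0.62)2SiO4: 0.76*24.305 + 1.24*55.845 + 1*28.085 + 4*15.999 = 179.801 g/mol.
Mass of Fe per formula unit: 1.24 × 55.845 = 69.248 g.
Weight fraction Fe = 69.248 / 179.801 = 0.3851.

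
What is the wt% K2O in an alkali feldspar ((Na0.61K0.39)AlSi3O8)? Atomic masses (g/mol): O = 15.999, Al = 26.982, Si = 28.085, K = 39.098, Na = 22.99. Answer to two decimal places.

6.84 wt%

Formula mass = 268.501 g/mol.
0.39 K → 0.1950 mol K2O per formula unit; M(K2O) = 94.195, so K2O mass = 18.368 g.
18.368/268.501 × 100 = 6.84 wt%.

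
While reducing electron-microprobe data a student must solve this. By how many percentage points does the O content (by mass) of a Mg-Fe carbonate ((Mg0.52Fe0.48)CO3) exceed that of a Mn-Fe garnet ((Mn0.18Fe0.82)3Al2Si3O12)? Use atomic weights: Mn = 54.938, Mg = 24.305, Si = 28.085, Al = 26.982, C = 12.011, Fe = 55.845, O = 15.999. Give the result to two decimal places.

O in (Mg0.52Fe0.48)CO3: molar mass 99.452 g/mol; 3×15.999 = 47.997 g → 48.26 wt%.
O in (Mn0.18Fe0.82)3Al2Si3O12: molar mass 497.252 g/mol; 12×15.999 = 191.988 g → 38.61 wt%.
Difference = 48.26 − 38.61 = 9.65 percentage points.

9.65 percentage points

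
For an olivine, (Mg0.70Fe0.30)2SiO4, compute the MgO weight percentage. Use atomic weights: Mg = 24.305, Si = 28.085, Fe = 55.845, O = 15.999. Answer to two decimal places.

35.35 wt%

Formula mass = 159.615 g/mol.
1.40 Mg → 1.4000 mol MgO per formula unit; M(MgO) = 40.304, so MgO mass = 56.426 g.
56.426/159.615 × 100 = 35.35 wt%.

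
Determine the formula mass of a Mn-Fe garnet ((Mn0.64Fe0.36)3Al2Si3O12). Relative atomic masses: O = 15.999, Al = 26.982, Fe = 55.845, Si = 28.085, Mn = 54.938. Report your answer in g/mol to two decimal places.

Mn: 1.92 × 54.938 = 105.4810
Fe: 1.08 × 55.845 = 60.3126
Al: 2 × 26.982 = 53.9640
Si: 3 × 28.085 = 84.2550
O: 12 × 15.999 = 191.9880
Summing the contributions gives the formula mass.

496.00 g/mol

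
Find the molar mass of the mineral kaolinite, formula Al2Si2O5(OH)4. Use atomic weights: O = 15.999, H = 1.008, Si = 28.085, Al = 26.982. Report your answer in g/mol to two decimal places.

The formula mass is the sum 2*26.982 + 2*28.085 + 9*15.999 + 4*1.008.

258.16 g/mol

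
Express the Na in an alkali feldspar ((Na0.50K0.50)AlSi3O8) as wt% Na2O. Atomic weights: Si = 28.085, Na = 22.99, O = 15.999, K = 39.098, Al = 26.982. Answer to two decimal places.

Formula mass = 270.273 g/mol.
0.50 Na → 0.2500 mol Na2O per formula unit; M(Na2O) = 61.979, so Na2O mass = 15.495 g.
15.495/270.273 × 100 = 5.73 wt%.

5.73 wt%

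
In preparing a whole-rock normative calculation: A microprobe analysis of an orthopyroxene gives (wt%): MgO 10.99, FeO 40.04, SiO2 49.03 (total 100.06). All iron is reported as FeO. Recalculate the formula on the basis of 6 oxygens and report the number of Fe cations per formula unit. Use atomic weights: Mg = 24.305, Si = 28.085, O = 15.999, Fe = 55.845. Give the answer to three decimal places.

1.358 Fe apfu

MgO (M=40.304): mol = 0.27268; Mg = 0.27268, O = 0.27268.
FeO (M=71.844): mol = 0.55732; Fe = 0.55732, O = 0.55732.
SiO2 (M=60.083): mol = 0.81604; Si = 0.81604, O = 1.63208.
ΣO = 2.46208; factor = 6/ΣO = 2.43696.
Fe apfu = 0.55732 × 2.43696 = 1.358.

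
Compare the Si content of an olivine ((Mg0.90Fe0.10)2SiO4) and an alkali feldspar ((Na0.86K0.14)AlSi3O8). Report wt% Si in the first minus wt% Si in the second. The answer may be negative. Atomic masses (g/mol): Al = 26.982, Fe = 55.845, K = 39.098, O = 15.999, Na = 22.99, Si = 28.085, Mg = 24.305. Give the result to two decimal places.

-12.75 percentage points

Si in (Mg0.90Fe0.10)2SiO4: molar mass 146.999 g/mol; 1×28.085 = 28.085 g → 19.11 wt%.
Si in (Na0.86K0.14)AlSi3O8: molar mass 264.474 g/mol; 3×28.085 = 84.255 g → 31.86 wt%.
Difference = 19.11 − 31.86 = -12.75 percentage points.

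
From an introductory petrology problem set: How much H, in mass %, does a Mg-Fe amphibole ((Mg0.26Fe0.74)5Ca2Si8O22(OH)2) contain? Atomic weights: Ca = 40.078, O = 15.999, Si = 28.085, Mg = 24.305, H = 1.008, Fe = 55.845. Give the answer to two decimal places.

0.22 mass %

Formula mass = 1.30·24.305 + 3.70·55.845 + 2·40.078 + 8·28.085 + 24·15.999 + 2·1.008 = 929.051 g/mol, of which 2.016 g is H.
So H makes up 2.016/929.051 = 0.0022 of the mass, i.e. 0.22%.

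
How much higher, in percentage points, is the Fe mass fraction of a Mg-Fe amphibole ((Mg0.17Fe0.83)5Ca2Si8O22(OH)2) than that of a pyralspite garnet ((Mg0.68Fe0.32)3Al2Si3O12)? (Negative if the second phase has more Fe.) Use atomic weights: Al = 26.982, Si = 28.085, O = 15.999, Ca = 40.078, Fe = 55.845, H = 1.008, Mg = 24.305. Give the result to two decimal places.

12.20 percentage points

Fe in (Mg0.17Fe0.83)5Ca2Si8O22(OH)2: molar mass 943.244 g/mol; 4.15×55.845 = 231.757 g → 24.57 wt%.
Fe in (Mg0.68Fe0.32)3Al2Si3O12: molar mass 433.400 g/mol; 0.96×55.845 = 53.611 g → 12.37 wt%.
Difference = 24.57 − 12.37 = 12.20 percentage points.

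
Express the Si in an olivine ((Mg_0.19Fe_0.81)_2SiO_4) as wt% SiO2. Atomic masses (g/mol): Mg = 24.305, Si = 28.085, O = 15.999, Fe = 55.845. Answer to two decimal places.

M((Mg_0.19Fe_0.81)_2SiO_4) = 191.786 g/mol; M(SiO2) = 60.083 g/mol.
Moles SiO2 per formula unit = 1 Si ÷ 1 = 1.0000.
SiO2 fraction = (1.0000 × 60.083) / 191.786 = 60.083/191.786 = 0.3133.

31.33 wt%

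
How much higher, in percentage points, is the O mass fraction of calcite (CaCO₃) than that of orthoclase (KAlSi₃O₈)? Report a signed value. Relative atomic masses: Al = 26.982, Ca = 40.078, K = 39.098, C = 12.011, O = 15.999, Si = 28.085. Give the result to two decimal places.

1.97 percentage points

First mineral: 47.997 g O in 100.086 g formula = 47.96 wt% O.
Second mineral: 127.992 g O in 278.327 g formula = 45.99 wt% O.
47.96% − 45.99% gives a difference of 1.97 percentage points.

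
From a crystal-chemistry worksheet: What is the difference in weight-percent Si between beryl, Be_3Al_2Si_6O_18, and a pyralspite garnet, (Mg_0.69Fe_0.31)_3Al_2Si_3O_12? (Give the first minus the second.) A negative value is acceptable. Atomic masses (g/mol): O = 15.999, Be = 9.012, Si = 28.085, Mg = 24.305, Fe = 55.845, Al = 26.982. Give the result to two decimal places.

M(Be_3Al_2Si_6O_18) = 537.492 g/mol, so wt% Si = 168.510/537.492 × 100 = 31.35%.
M((Mg_0.69Fe_0.31)_3Al_2Si_3O_12) = 432.454 g/mol, so wt% Si = 84.255/432.454 × 100 = 19.48%.
31.35 − 19.48 = 11.87 pp.

11.87 percentage points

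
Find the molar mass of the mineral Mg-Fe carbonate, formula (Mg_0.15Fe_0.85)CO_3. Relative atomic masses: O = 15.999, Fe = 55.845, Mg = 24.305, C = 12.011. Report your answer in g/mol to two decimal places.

The formula mass is the sum 0.15*24.305 + 0.85*55.845 + 1*12.011 + 3*15.999.

111.12 g/mol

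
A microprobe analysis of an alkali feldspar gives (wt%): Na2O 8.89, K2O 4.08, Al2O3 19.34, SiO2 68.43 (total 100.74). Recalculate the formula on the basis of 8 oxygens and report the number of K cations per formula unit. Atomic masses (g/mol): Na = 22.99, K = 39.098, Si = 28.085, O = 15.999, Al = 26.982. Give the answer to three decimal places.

0.228 K apfu

Na2O: 8.89/61.979 = 0.14344 mol → 0.28688 mol Na, 0.14344 mol O.
K2O: 4.08/94.195 = 0.04331 mol → 0.08662 mol K, 0.04331 mol O.
Al2O3: 19.34/101.961 = 0.18968 mol → 0.37936 mol Al, 0.56904 mol O.
SiO2: 68.43/60.083 = 1.13892 mol → 1.13892 mol Si, 2.27784 mol O.
Total oxygen = 3.03363 mol. Normalization factor = 8/3.03363 = 2.63710.
K per 8 O = 0.08662 × 2.63710 = 0.228.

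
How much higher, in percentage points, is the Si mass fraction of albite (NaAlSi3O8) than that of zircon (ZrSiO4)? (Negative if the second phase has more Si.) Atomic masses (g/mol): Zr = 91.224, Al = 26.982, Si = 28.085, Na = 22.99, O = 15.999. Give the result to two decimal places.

16.81 percentage points

Si in NaAlSi3O8: molar mass 262.219 g/mol; 3×28.085 = 84.255 g → 32.13 wt%.
Si in ZrSiO4: molar mass 183.305 g/mol; 1×28.085 = 28.085 g → 15.32 wt%.
Difference = 32.13 − 15.32 = 16.81 percentage points.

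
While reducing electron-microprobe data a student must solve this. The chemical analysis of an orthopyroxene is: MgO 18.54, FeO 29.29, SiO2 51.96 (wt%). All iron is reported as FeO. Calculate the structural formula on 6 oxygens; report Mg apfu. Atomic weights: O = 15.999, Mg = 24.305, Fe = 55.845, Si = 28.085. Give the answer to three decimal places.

1.063 Mg apfu

18.54 wt% MgO ÷ 40.304 g/mol = 0.46000 mol, giving 0.46000 Mg and 0.46000 O.
29.29 wt% FeO ÷ 71.844 g/mol = 0.40769 mol, giving 0.40769 Fe and 0.40769 O.
51.96 wt% SiO2 ÷ 60.083 g/mol = 0.86480 mol, giving 0.86480 Si and 1.72960 O.
Oxygen sums to 2.59729; scaling by 6/2.59729 = 2.31010 puts the formula on 6 O.
Mg: 0.46000 × 2.31010 = 1.063 atoms per formula unit.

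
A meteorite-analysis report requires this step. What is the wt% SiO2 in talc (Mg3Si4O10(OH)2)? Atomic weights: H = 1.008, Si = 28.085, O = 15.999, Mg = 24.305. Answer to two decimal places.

Molar mass of Mg3Si4O10(OH)2 = 3×24.305 + 4×28.085 + 12×15.999 + 2×1.008 = 379.259 g/mol.
Each formula unit contains 4 Si, equivalent to 4/1 = 4.0000 mol SiO2.
M(SiO2) = 1×28.085 + 2×15.999 = 60.083 g/mol.
Mass of SiO2 per formula unit = 4.0000 × 60.083 = 240.332 g.
SiO2 wt% = 240.332 / 379.259 × 100 = 63.37%.

63.37 wt%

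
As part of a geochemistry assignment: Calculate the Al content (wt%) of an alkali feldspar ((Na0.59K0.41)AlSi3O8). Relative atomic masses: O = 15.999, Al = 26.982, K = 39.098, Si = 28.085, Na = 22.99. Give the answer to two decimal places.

10.04 wt%

M((Na0.59K0.41)AlSi3O8) = 268.823 g/mol.
Al contributes 1 × 26.982 = 26.982 g per mole.
26.982/268.823 = 0.1004 → 10.04%.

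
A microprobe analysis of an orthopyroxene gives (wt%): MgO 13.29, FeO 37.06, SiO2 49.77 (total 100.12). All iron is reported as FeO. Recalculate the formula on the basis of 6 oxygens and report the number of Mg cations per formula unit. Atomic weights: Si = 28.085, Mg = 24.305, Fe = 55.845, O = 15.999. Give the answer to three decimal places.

13.29 wt% MgO ÷ 40.304 g/mol = 0.32974 mol, giving 0.32974 Mg and 0.32974 O.
37.06 wt% FeO ÷ 71.844 g/mol = 0.51584 mol, giving 0.51584 Fe and 0.51584 O.
49.77 wt% SiO2 ÷ 60.083 g/mol = 0.82835 mol, giving 0.82835 Si and 1.65670 O.
Oxygen sums to 2.50228; scaling by 6/2.50228 = 2.39781 puts the formula on 6 O.
Mg: 0.32974 × 2.39781 = 0.791 atoms per formula unit.

0.791 Mg apfu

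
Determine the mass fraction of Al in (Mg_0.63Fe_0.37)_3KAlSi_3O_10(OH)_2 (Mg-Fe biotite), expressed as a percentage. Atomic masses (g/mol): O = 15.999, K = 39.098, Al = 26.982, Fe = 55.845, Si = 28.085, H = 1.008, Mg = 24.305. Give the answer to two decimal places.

5.97 mass %

Molar mass of (Mg_0.63Fe_0.37)_3KAlSi_3O_10(OH)_2: 1.89·24.305 + 1.11·55.845 + 1·39.098 + 1·26.982 + 3·28.085 + 12·15.999 + 2·1.008 = 452.263 g/mol.
Mass of Al per formula unit: 1 × 26.982 = 26.982 g.
Weight fraction Al = 26.982 / 452.263 = 0.0597.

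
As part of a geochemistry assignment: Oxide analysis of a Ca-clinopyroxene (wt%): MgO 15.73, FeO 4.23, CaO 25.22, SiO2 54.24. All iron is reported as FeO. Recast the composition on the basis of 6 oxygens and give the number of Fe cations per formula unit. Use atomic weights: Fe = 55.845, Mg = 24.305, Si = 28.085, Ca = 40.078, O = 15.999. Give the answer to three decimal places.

0.131 Fe apfu

15.73 wt% MgO ÷ 40.304 g/mol = 0.39028 mol, giving 0.39028 Mg and 0.39028 O.
4.23 wt% FeO ÷ 71.844 g/mol = 0.05888 mol, giving 0.05888 Fe and 0.05888 O.
25.22 wt% CaO ÷ 56.077 g/mol = 0.44974 mol, giving 0.44974 Ca and 0.44974 O.
54.24 wt% SiO2 ÷ 60.083 g/mol = 0.90275 mol, giving 0.90275 Si and 1.80550 O.
Oxygen sums to 2.70440; scaling by 6/2.70440 = 2.21861 puts the formula on 6 O.
Fe: 0.05888 × 2.21861 = 0.131 atoms per formula unit.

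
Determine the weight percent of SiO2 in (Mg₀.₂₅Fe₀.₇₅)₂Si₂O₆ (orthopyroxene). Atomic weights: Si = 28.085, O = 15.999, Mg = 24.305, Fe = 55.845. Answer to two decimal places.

48.44 wt%

Molar mass of (Mg₀.₂₅Fe₀.₇₅)₂Si₂O₆ = 0.50·24.305 + 1.50·55.845 + 2·28.085 + 6·15.999 = 248.084 g/mol.
Each formula unit contains 2 Si, equivalent to 2/1 = 2.0000 mol SiO2.
M(SiO2) = 1×28.085 + 2×15.999 = 60.083 g/mol.
Mass of SiO2 per formula unit = 2.0000 × 60.083 = 120.166 g.
SiO2 wt% = 120.166 / 248.084 × 100 = 48.44%.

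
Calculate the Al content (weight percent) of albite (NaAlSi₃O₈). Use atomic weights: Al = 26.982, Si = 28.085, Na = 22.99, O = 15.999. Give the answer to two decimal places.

M(NaAlSi₃O₈) = 262.219 g/mol.
Al contributes 1 × 26.982 = 26.982 g per mole.
26.982/262.219 = 0.1029 → 10.29%.

10.29 weight percent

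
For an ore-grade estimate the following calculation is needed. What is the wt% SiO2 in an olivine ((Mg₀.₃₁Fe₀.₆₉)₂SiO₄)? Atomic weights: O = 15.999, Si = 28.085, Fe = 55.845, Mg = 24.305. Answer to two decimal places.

32.62 wt%

Formula mass = 184.216 g/mol.
1 Si → 1.0000 mol SiO2 per formula unit; M(SiO2) = 60.083, so SiO2 mass = 60.083 g.
60.083/184.216 × 100 = 32.62 wt%.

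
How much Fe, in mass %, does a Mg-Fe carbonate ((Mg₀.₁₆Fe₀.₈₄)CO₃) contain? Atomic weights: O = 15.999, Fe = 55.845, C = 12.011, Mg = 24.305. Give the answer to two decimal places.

42.33 mass %

M((Mg₀.₁₆Fe₀.₈₄)CO₃) = 110.807 g/mol.
Fe contributes 0.84 × 55.845 = 46.910 g per mole.
46.910/110.807 = 0.4233 → 42.33%.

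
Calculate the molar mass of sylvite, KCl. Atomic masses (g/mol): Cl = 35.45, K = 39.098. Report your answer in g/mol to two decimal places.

74.55 g/mol

K: 1 × 39.098 = 39.0980
Cl: 1 × 35.45 = 35.4500
Summing the contributions gives the formula mass.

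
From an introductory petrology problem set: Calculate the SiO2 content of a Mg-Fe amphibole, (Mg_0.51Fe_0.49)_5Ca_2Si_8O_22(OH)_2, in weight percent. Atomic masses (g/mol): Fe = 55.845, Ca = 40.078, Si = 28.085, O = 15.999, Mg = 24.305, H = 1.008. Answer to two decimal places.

54.03 wt%

Formula mass = 889.626 g/mol.
8 Si → 8.0000 mol SiO2 per formula unit; M(SiO2) = 60.083, so SiO2 mass = 480.664 g.
480.664/889.626 × 100 = 54.03 wt%.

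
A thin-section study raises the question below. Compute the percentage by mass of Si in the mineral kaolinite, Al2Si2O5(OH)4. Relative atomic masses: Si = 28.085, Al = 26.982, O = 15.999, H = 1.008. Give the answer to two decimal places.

21.76 wt%

Formula mass = 2·26.982 + 2·28.085 + 9·15.999 + 4·1.008 = 258.157 g/mol, of which 56.170 g is Si.
So Si makes up 56.170/258.157 = 0.2176 of the mass, i.e. 21.76%.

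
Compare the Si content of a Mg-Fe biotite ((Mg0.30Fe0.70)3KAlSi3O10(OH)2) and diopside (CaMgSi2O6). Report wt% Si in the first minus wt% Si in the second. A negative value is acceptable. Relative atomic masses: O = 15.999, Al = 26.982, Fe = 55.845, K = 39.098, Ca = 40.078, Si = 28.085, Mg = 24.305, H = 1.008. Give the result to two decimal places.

-8.51 percentage points

M((Mg0.30Fe0.70)3KAlSi3O10(OH)2) = 483.488 g/mol, so wt% Si = 84.255/483.488 × 100 = 17.43%.
M(CaMgSi2O6) = 216.547 g/mol, so wt% Si = 56.170/216.547 × 100 = 25.94%.
17.43 − 25.94 = -8.51 pp.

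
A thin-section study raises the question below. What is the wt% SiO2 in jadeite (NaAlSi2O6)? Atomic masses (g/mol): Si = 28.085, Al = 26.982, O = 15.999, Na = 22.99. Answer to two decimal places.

M(NaAlSi2O6) = 202.136 g/mol; M(SiO2) = 60.083 g/mol.
Moles SiO2 per formula unit = 2 Si ÷ 1 = 2.0000.
SiO2 fraction = (2.0000 × 60.083) / 202.136 = 120.166/202.136 = 0.5945.

59.45 wt%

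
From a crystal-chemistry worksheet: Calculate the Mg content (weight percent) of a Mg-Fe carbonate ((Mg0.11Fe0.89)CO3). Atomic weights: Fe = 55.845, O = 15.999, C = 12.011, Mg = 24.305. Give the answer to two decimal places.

2.38 weight percent

M((Mg0.11Fe0.89)CO3) = 112.384 g/mol.
Mg contributes 0.11 × 24.305 = 2.674 g per mole.
2.674/112.384 = 0.0238 → 2.38%.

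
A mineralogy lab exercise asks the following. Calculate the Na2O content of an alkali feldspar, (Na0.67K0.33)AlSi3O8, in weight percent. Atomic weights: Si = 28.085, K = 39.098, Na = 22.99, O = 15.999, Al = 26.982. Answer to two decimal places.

M((Na0.67K0.33)AlSi3O8) = 267.535 g/mol; M(Na2O) = 61.979 g/mol.
Moles Na2O per formula unit = 0.67 Na ÷ 2 = 0.3350.
Na2O fraction = (0.3350 × 61.979) / 267.535 = 20.763/267.535 = 0.0776.

7.76 wt%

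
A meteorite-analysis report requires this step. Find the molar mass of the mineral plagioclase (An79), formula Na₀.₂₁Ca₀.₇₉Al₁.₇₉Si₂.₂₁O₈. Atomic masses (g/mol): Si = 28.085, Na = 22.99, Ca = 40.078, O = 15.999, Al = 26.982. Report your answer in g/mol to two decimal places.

274.85 g/mol

M = 0.21*22.99 + 0.79*40.078 + 1.79*26.982 + 2.21*28.085 + 8*15.999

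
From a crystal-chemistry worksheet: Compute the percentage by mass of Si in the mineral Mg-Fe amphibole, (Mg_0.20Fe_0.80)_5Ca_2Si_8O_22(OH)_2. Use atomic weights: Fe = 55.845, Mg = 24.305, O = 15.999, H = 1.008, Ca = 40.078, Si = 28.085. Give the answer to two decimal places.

23.94 weight percent

Molar mass of (Mg_0.20Fe_0.80)_5Ca_2Si_8O_22(OH)_2: 1×24.305 + 4×55.845 + 2×40.078 + 8×28.085 + 24×15.999 + 2×1.008 = 938.513 g/mol.
Mass of Si per formula unit: 8 × 28.085 = 224.680 g.
Weight fraction Si = 224.680 / 938.513 = 0.2394.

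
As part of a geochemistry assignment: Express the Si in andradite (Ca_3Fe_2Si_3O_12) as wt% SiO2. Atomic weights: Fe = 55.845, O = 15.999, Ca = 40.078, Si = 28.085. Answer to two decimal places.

35.47 wt%

Formula mass = 508.167 g/mol.
3 Si → 3.0000 mol SiO2 per formula unit; M(SiO2) = 60.083, so SiO2 mass = 180.249 g.
180.249/508.167 × 100 = 35.47 wt%.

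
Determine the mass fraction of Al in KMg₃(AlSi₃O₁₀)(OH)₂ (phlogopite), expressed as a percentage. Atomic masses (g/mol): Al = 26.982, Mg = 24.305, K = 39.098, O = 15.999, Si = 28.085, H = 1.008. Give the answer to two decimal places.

Molar mass of KMg₃(AlSi₃O₁₀)(OH)₂: 1×39.098 + 3×24.305 + 1×26.982 + 3×28.085 + 12×15.999 + 2×1.008 = 417.254 g/mol.
Mass of Al per formula unit: 1 × 26.982 = 26.982 g.
Weight fraction Al = 26.982 / 417.254 = 0.0647.

6.47 wt%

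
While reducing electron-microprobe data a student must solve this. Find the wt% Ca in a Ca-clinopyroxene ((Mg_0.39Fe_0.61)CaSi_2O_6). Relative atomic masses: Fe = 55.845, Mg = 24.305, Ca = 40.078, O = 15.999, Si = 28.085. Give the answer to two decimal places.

17.00 wt%

Molar mass of (Mg_0.39Fe_0.61)CaSi_2O_6: 0.39*24.305 + 0.61*55.845 + 1*40.078 + 2*28.085 + 6*15.999 = 235.786 g/mol.
Mass of Ca per formula unit: 1 × 40.078 = 40.078 g.
Weight fraction Ca = 40.078 / 235.786 = 0.1700.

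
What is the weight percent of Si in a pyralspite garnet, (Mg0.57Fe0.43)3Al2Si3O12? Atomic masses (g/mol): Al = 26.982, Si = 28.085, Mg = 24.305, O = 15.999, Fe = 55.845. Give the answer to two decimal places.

18.98 mass %

Molar mass of (Mg0.57Fe0.43)3Al2Si3O12: 1.71*24.305 + 1.29*55.845 + 2*26.982 + 3*28.085 + 12*15.999 = 443.809 g/mol.
Mass of Si per formula unit: 3 × 28.085 = 84.255 g.
Weight fraction Si = 84.255 / 443.809 = 0.1898.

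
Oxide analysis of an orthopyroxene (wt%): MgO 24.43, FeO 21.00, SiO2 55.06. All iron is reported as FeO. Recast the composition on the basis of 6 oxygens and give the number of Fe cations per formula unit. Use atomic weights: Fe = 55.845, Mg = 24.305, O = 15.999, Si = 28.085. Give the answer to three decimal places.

MgO: 24.43/40.304 = 0.60614 mol → 0.60614 mol Mg, 0.60614 mol O.
FeO: 21.00/71.844 = 0.29230 mol → 0.29230 mol Fe, 0.29230 mol O.
SiO2: 55.06/60.083 = 0.91640 mol → 0.91640 mol Si, 1.83280 mol O.
Total oxygen = 2.73124 mol. Normalization factor = 6/2.73124 = 2.19680.
Fe per 6 O = 0.29230 × 2.19680 = 0.642.

0.642 Fe apfu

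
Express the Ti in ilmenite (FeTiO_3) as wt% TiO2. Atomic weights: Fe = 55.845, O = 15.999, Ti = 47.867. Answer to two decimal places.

52.64 wt%

Formula mass = 151.709 g/mol.
1 Ti → 1.0000 mol TiO2 per formula unit; M(TiO2) = 79.865, so TiO2 mass = 79.865 g.
79.865/151.709 × 100 = 52.64 wt%.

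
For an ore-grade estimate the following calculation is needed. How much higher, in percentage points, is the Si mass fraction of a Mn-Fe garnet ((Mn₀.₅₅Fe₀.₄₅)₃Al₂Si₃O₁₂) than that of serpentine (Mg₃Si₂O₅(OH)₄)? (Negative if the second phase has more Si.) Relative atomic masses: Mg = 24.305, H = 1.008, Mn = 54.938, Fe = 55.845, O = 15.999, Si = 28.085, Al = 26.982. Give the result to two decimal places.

First mineral: 84.255 g Si in 496.245 g formula = 16.98 wt% Si.
Second mineral: 56.170 g Si in 277.108 g formula = 20.27 wt% Si.
16.98% − 20.27% gives a difference of -3.29 percentage points.

-3.29 percentage points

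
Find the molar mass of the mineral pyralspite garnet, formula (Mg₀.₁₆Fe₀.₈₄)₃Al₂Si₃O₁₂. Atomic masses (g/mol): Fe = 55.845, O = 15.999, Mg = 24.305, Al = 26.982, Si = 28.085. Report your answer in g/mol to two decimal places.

The formula mass is the sum 0.48·24.305 + 2.52·55.845 + 2·26.982 + 3·28.085 + 12·15.999.

482.60 g/mol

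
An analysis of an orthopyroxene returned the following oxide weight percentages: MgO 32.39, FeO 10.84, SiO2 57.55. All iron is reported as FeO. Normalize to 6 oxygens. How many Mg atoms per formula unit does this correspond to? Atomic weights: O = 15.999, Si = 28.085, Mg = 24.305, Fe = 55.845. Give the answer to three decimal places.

MgO: 32.39/40.304 = 0.80364 mol → 0.80364 mol Mg, 0.80364 mol O.
FeO: 10.84/71.844 = 0.15088 mol → 0.15088 mol Fe, 0.15088 mol O.
SiO2: 57.55/60.083 = 0.95784 mol → 0.95784 mol Si, 1.91568 mol O.
Total oxygen = 2.87020 mol. Normalization factor = 6/2.87020 = 2.09045.
Mg per 6 O = 0.80364 × 2.09045 = 1.680.

1.680 Mg apfu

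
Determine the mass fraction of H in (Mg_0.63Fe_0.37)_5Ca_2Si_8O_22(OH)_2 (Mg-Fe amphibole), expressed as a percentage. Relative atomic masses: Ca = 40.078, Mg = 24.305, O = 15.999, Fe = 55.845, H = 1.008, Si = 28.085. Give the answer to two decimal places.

0.23 mass %

Formula mass = 3.15*24.305 + 1.85*55.845 + 2*40.078 + 8*28.085 + 24*15.999 + 2*1.008 = 870.702 g/mol, of which 2.016 g is H.
So H makes up 2.016/870.702 = 0.0023 of the mass, i.e. 0.23%.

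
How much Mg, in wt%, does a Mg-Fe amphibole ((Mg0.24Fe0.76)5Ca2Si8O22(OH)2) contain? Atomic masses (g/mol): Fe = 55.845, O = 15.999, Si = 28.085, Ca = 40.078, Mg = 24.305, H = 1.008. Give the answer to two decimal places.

Molar mass of (Mg0.24Fe0.76)5Ca2Si8O22(OH)2: 1.20*24.305 + 3.80*55.845 + 2*40.078 + 8*28.085 + 24*15.999 + 2*1.008 = 932.205 g/mol.
Mass of Mg per formula unit: 1.20 × 24.305 = 29.166 g.
Weight fraction Mg = 29.166 / 932.205 = 0.0313.

3.13 wt%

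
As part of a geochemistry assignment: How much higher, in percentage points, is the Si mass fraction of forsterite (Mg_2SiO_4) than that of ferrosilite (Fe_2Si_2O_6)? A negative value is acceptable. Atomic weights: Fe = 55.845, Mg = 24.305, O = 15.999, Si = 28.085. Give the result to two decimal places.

Si in Mg_2SiO_4: molar mass 140.691 g/mol; 1×28.085 = 28.085 g → 19.96 wt%.
Si in Fe_2Si_2O_6: molar mass 263.854 g/mol; 2×28.085 = 56.170 g → 21.29 wt%.
Difference = 19.96 − 21.29 = -1.33 percentage points.

-1.33 percentage points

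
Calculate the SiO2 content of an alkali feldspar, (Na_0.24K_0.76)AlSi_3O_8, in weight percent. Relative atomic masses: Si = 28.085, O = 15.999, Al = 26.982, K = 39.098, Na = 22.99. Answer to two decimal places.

65.67 wt%

Molar mass of (Na_0.24K_0.76)AlSi_3O_8 = 0.24*22.99 + 0.76*39.098 + 1*26.982 + 3*28.085 + 8*15.999 = 274.461 g/mol.
Each formula unit contains 3 Si, equivalent to 3/1 = 3.0000 mol SiO2.
M(SiO2) = 1×28.085 + 2×15.999 = 60.083 g/mol.
Mass of SiO2 per formula unit = 3.0000 × 60.083 = 180.249 g.
SiO2 wt% = 180.249 / 274.461 × 100 = 65.67%.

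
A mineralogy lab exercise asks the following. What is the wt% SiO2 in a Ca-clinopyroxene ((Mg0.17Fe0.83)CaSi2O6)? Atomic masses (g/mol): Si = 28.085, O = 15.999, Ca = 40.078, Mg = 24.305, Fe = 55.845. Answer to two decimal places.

Molar mass of (Mg0.17Fe0.83)CaSi2O6 = 0.17·24.305 + 0.83·55.845 + 1·40.078 + 2·28.085 + 6·15.999 = 242.725 g/mol.
Each formula unit contains 2 Si, equivalent to 2/1 = 2.0000 mol SiO2.
M(SiO2) = 1×28.085 + 2×15.999 = 60.083 g/mol.
Mass of SiO2 per formula unit = 2.0000 × 60.083 = 120.166 g.
SiO2 wt% = 120.166 / 242.725 × 100 = 49.51%.

49.51 wt%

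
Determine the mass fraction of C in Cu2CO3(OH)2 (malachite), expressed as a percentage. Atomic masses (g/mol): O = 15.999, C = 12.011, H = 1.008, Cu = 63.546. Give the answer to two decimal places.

5.43 weight percent

Formula mass = 2×63.546 + 1×12.011 + 5×15.999 + 2×1.008 = 221.114 g/mol, of which 12.011 g is C.
So C makes up 12.011/221.114 = 0.0543 of the mass, i.e. 5.43%.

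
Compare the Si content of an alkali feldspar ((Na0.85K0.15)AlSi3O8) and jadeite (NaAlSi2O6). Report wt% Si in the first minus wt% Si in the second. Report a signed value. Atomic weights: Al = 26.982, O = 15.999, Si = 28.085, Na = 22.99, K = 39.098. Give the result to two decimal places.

First mineral: 84.255 g Si in 264.635 g formula = 31.84 wt% Si.
Second mineral: 56.170 g Si in 202.136 g formula = 27.79 wt% Si.
31.84% − 27.79% gives a difference of 4.05 percentage points.

4.05 percentage points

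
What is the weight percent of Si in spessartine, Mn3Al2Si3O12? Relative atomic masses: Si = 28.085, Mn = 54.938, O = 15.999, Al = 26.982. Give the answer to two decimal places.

17.02 wt%

Molar mass of Mn3Al2Si3O12: 3*54.938 + 2*26.982 + 3*28.085 + 12*15.999 = 495.021 g/mol.
Mass of Si per formula unit: 3 × 28.085 = 84.255 g.
Weight fraction Si = 84.255 / 495.021 = 0.1702.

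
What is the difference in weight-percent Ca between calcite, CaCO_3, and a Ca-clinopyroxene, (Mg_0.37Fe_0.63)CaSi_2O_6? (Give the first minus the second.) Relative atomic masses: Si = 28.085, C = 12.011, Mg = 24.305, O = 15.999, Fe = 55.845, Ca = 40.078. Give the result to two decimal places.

M(CaCO_3) = 100.086 g/mol, so wt% Ca = 40.078/100.086 × 100 = 40.04%.
M((Mg_0.37Fe_0.63)CaSi_2O_6) = 236.417 g/mol, so wt% Ca = 40.078/236.417 × 100 = 16.95%.
40.04 − 16.95 = 23.09 pp.

23.09 percentage points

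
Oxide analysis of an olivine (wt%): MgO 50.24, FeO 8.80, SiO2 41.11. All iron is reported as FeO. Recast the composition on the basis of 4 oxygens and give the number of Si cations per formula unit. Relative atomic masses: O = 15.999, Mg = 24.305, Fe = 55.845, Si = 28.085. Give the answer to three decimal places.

1.000 Si apfu

MgO (M=40.304): mol = 1.24653; Mg = 1.24653, O = 1.24653.
FeO (M=71.844): mol = 0.12249; Fe = 0.12249, O = 0.12249.
SiO2 (M=60.083): mol = 0.68422; Si = 0.68422, O = 1.36844.
ΣO = 2.73746; factor = 4/ΣO = 1.46121.
Si apfu = 0.68422 × 1.46121 = 1.000.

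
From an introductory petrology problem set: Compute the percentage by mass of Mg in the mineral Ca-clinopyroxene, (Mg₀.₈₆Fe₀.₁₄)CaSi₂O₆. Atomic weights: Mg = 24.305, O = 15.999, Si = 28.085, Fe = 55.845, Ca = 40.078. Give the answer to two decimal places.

Formula mass = 0.86·24.305 + 0.14·55.845 + 1·40.078 + 2·28.085 + 6·15.999 = 220.963 g/mol, of which 20.902 g is Mg.
So Mg makes up 20.902/220.963 = 0.0946 of the mass, i.e. 9.46%.

9.46 mass %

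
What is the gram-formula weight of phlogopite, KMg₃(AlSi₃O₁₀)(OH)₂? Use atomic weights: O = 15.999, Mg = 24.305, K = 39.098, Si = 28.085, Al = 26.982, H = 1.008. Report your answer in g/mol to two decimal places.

K: 1 × 39.098 = 39.0980
Mg: 3 × 24.305 = 72.9150
Al: 1 × 26.982 = 26.9820
Si: 3 × 28.085 = 84.2550
O: 12 × 15.999 = 191.9880
H: 2 × 1.008 = 2.0160
Summing the contributions gives the formula mass.

417.25 g/mol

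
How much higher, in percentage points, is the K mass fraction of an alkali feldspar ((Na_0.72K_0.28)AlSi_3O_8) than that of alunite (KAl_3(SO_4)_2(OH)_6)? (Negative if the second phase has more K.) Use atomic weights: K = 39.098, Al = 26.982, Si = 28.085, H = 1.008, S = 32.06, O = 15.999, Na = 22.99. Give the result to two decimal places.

M((Na_0.72K_0.28)AlSi_3O_8) = 266.729 g/mol, so wt% K = 10.947/266.729 × 100 = 4.10%.
M(KAl_3(SO_4)_2(OH)_6) = 414.198 g/mol, so wt% K = 39.098/414.198 × 100 = 9.44%.
4.10 − 9.44 = -5.34 pp.

-5.34 percentage points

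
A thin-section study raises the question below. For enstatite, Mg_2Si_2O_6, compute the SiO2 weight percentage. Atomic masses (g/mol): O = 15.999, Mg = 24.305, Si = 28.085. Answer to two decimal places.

Molar mass of Mg_2Si_2O_6 = 2·24.305 + 2·28.085 + 6·15.999 = 200.774 g/mol.
Each formula unit contains 2 Si, equivalent to 2/1 = 2.0000 mol SiO2.
M(SiO2) = 1×28.085 + 2×15.999 = 60.083 g/mol.
Mass of SiO2 per formula unit = 2.0000 × 60.083 = 120.166 g.
SiO2 wt% = 120.166 / 200.774 × 100 = 59.85%.

59.85 wt%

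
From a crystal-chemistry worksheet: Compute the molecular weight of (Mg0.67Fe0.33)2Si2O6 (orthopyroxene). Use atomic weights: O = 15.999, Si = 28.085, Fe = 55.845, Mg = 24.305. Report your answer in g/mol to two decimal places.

221.59 g/mol

M = 1.34*24.305 + 0.66*55.845 + 2*28.085 + 6*15.999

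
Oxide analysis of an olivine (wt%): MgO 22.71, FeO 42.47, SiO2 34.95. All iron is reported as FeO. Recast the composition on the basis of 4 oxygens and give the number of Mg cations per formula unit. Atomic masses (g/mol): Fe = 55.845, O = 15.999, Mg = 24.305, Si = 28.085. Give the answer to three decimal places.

MgO (M=40.304): mol = 0.56347; Mg = 0.56347, O = 0.56347.
FeO (M=71.844): mol = 0.59114; Fe = 0.59114, O = 0.59114.
SiO2 (M=60.083): mol = 0.58170; Si = 0.58170, O = 1.16340.
ΣO = 2.31801; factor = 4/ΣO = 1.72562.
Mg apfu = 0.56347 × 1.72562 = 0.972.

0.972 Mg apfu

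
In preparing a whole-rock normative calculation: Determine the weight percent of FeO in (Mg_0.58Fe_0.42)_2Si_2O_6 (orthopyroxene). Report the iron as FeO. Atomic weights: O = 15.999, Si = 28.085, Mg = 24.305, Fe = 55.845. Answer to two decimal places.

26.55 wt%

Molar mass of (Mg_0.58Fe_0.42)_2Si_2O_6 = 1.16×24.305 + 0.84×55.845 + 2×28.085 + 6×15.999 = 227.268 g/mol.
Each formula unit contains 0.84 Fe, equivalent to 0.84/1 = 0.8400 mol FeO.
M(FeO) = 1×55.845 + 1×15.999 = 71.844 g/mol.
Mass of FeO per formula unit = 0.8400 × 71.844 = 60.349 g.
FeO wt% = 60.349 / 227.268 × 100 = 26.55%.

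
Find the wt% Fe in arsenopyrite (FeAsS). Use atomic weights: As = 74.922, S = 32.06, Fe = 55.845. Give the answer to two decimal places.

34.30 weight percent

M(FeAsS) = 162.827 g/mol.
Fe contributes 1 × 55.845 = 55.845 g per mole.
55.845/162.827 = 0.3430 → 34.30%.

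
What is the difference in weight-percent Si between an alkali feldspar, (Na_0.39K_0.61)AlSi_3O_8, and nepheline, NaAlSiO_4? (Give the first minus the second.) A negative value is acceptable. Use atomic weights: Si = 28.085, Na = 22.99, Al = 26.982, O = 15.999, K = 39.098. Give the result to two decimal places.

Si in (Na_0.39K_0.61)AlSi_3O_8: molar mass 272.045 g/mol; 3×28.085 = 84.255 g → 30.97 wt%.
Si in NaAlSiO_4: molar mass 142.053 g/mol; 1×28.085 = 28.085 g → 19.77 wt%.
Difference = 30.97 − 19.77 = 11.20 percentage points.

11.20 percentage points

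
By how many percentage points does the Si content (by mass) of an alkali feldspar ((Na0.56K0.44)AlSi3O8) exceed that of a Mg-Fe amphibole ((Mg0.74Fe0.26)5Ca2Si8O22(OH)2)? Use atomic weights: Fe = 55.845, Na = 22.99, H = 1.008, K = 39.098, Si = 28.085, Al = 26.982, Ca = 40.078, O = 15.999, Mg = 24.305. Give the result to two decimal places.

First mineral: 84.255 g Si in 269.307 g formula = 31.29 wt% Si.
Second mineral: 224.680 g Si in 853.355 g formula = 26.33 wt% Si.
31.29% − 26.33% gives a difference of 4.96 percentage points.

4.96 percentage points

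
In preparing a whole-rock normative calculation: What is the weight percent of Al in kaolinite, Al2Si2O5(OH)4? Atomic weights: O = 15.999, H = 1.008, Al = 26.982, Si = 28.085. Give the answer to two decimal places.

Formula mass = 2·26.982 + 2·28.085 + 9·15.999 + 4·1.008 = 258.157 g/mol, of which 53.964 g is Al.
So Al makes up 53.964/258.157 = 0.2090 of the mass, i.e. 20.90%.

20.90 mass %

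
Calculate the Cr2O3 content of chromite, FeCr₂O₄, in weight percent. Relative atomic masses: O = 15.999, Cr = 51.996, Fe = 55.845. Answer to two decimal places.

67.90 wt%

Formula mass = 223.833 g/mol.
2 Cr → 1.0000 mol Cr2O3 per formula unit; M(Cr2O3) = 151.989, so Cr2O3 mass = 151.989 g.
151.989/223.833 × 100 = 67.90 wt%.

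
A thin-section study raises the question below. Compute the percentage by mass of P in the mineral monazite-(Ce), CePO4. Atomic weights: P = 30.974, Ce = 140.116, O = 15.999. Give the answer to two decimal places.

M(CePO4) = 235.086 g/mol.
P contributes 1 × 30.974 = 30.974 g per mole.
30.974/235.086 = 0.1318 → 13.18%.

13.18 weight percent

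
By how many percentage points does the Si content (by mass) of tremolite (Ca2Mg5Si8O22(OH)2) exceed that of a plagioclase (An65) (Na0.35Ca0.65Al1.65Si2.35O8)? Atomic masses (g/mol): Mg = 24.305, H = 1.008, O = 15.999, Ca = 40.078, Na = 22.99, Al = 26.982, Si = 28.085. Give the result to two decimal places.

M(Ca2Mg5Si8O22(OH)2) = 812.353 g/mol, so wt% Si = 224.680/812.353 × 100 = 27.66%.
M(Na0.35Ca0.65Al1.65Si2.35O8) = 272.609 g/mol, so wt% Si = 66.000/272.609 × 100 = 24.21%.
27.66 − 24.21 = 3.45 pp.

3.45 percentage points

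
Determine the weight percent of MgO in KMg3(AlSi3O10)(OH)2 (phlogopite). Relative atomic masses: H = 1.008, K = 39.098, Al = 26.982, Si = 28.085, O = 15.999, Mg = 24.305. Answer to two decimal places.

28.98 wt%

Formula mass = 417.254 g/mol.
3 Mg → 3.0000 mol MgO per formula unit; M(MgO) = 40.304, so MgO mass = 120.912 g.
120.912/417.254 × 100 = 28.98 wt%.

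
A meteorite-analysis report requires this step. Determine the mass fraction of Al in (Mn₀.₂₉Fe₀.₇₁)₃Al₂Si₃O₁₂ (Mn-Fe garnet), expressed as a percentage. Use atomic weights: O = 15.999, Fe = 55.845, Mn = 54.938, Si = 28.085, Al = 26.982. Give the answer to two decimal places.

10.86 wt%

Formula mass = 0.87×54.938 + 2.13×55.845 + 2×26.982 + 3×28.085 + 12×15.999 = 496.953 g/mol, of which 53.964 g is Al.
So Al makes up 53.964/496.953 = 0.1086 of the mass, i.e. 10.86%.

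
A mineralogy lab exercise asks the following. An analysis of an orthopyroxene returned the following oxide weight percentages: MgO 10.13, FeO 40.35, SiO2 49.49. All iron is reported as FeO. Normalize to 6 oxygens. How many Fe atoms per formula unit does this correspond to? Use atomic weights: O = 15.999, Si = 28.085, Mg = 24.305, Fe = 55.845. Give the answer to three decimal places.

MgO: 10.13/40.304 = 0.25134 mol → 0.25134 mol Mg, 0.25134 mol O.
FeO: 40.35/71.844 = 0.56163 mol → 0.56163 mol Fe, 0.56163 mol O.
SiO2: 49.49/60.083 = 0.82369 mol → 0.82369 mol Si, 1.64738 mol O.
Total oxygen = 2.46035 mol. Normalization factor = 6/2.46035 = 2.43868.
Fe per 6 O = 0.56163 × 2.43868 = 1.370.

1.370 Fe apfu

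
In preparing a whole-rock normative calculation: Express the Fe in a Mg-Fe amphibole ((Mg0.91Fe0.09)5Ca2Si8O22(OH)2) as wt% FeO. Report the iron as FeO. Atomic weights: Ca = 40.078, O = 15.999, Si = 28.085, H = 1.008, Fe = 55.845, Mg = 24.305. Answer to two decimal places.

3.91 wt%

Molar mass of (Mg0.91Fe0.09)5Ca2Si8O22(OH)2 = 4.55×24.305 + 0.45×55.845 + 2×40.078 + 8×28.085 + 24×15.999 + 2×1.008 = 826.546 g/mol.
Each formula unit contains 0.45 Fe, equivalent to 0.45/1 = 0.4500 mol FeO.
M(FeO) = 1×55.845 + 1×15.999 = 71.844 g/mol.
Mass of FeO per formula unit = 0.4500 × 71.844 = 32.330 g.
FeO wt% = 32.330 / 826.546 × 100 = 3.91%.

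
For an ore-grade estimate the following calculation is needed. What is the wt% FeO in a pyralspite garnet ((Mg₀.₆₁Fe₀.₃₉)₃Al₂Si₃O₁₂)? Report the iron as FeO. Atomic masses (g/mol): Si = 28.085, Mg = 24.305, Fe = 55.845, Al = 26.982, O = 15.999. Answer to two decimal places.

M((Mg₀.₆₁Fe₀.₃₉)₃Al₂Si₃O₁₂) = 440.024 g/mol; M(FeO) = 71.844 g/mol.
Moles FeO per formula unit = 1.17 Fe ÷ 1 = 1.1700.
FeO fraction = (1.1700 × 71.844) / 440.024 = 84.057/440.024 = 0.1910.

19.10 wt%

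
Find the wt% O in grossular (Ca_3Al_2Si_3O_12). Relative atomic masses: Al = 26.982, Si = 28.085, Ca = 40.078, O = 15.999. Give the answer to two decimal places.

42.62 weight percent

M(Ca_3Al_2Si_3O_12) = 450.441 g/mol.
O contributes 12 × 15.999 = 191.988 g per mole.
191.988/450.441 = 0.4262 → 42.62%.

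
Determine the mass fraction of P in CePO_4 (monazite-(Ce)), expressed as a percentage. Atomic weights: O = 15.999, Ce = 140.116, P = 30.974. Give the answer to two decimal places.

Molar mass of CePO_4: 1*140.116 + 1*30.974 + 4*15.999 = 235.086 g/mol.
Mass of P per formula unit: 1 × 30.974 = 30.974 g.
Weight fraction P = 30.974 / 235.086 = 0.1318.

13.18 weight percent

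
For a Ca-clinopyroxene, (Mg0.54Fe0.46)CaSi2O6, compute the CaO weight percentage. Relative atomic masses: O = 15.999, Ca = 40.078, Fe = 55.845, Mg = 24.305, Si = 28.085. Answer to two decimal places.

M((Mg0.54Fe0.46)CaSi2O6) = 231.055 g/mol; M(CaO) = 56.077 g/mol.
Moles CaO per formula unit = 1 Ca ÷ 1 = 1.0000.
CaO fraction = (1.0000 × 56.077) / 231.055 = 56.077/231.055 = 0.2427.

24.27 wt%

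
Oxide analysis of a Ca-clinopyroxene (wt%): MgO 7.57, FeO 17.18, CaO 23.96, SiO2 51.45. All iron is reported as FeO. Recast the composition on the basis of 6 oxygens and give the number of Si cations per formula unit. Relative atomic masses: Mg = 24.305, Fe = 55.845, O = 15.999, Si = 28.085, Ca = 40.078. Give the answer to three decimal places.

MgO (M=40.304): mol = 0.18782; Mg = 0.18782, O = 0.18782.
FeO (M=71.844): mol = 0.23913; Fe = 0.23913, O = 0.23913.
CaO (M=56.077): mol = 0.42727; Ca = 0.42727, O = 0.42727.
SiO2 (M=60.083): mol = 0.85632; Si = 0.85632, O = 1.71264.
ΣO = 2.56686; factor = 6/ΣO = 2.33749.
Si apfu = 0.85632 × 2.33749 = 2.002.

2.002 Si apfu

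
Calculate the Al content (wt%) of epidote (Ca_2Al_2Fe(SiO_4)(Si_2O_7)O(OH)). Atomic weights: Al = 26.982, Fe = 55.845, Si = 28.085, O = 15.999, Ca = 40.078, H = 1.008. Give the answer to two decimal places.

Formula mass = 2·40.078 + 2·26.982 + 1·55.845 + 3·28.085 + 13·15.999 + 1·1.008 = 483.215 g/mol, of which 53.964 g is Al.
So Al makes up 53.964/483.215 = 0.1117 of the mass, i.e. 11.17%.

11.17 wt%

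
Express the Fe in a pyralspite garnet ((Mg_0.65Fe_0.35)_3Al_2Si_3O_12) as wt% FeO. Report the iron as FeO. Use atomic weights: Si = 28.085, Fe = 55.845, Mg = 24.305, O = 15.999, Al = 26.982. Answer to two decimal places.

17.29 wt%

Molar mass of (Mg_0.65Fe_0.35)_3Al_2Si_3O_12 = 1.95*24.305 + 1.05*55.845 + 2*26.982 + 3*28.085 + 12*15.999 = 436.239 g/mol.
Each formula unit contains 1.05 Fe, equivalent to 1.05/1 = 1.0500 mol FeO.
M(FeO) = 1×55.845 + 1×15.999 = 71.844 g/mol.
Mass of FeO per formula unit = 1.0500 × 71.844 = 75.436 g.
FeO wt% = 75.436 / 436.239 × 100 = 17.29%.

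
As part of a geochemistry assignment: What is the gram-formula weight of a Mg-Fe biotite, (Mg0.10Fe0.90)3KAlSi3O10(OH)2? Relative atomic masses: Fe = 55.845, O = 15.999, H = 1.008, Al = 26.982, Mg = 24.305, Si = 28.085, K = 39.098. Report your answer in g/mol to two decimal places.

Mg: 0.30 × 24.305 = 7.2915
Fe: 2.70 × 55.845 = 150.7815
K: 1 × 39.098 = 39.0980
Al: 1 × 26.982 = 26.9820
Si: 3 × 28.085 = 84.2550
O: 12 × 15.999 = 191.9880
H: 2 × 1.008 = 2.0160
Summing the contributions gives the formula mass.

502.41 g/mol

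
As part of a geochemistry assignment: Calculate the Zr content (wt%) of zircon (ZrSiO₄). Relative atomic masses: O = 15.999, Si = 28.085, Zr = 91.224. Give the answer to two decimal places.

49.77 wt%

Formula mass = 1×91.224 + 1×28.085 + 4×15.999 = 183.305 g/mol, of which 91.224 g is Zr.
So Zr makes up 91.224/183.305 = 0.4977 of the mass, i.e. 49.77%.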